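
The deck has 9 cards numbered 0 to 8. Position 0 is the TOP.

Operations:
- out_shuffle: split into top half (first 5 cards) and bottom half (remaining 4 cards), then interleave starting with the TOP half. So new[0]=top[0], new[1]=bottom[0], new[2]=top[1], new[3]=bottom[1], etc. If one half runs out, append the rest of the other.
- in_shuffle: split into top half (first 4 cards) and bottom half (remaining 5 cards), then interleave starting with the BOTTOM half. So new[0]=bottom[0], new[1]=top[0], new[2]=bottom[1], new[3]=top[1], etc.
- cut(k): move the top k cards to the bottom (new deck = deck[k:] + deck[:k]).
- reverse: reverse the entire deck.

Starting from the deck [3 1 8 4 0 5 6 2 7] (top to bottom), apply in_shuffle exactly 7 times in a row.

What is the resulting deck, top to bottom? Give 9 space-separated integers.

Answer: 0 3 5 1 6 8 2 4 7

Derivation:
After op 1 (in_shuffle): [0 3 5 1 6 8 2 4 7]
After op 2 (in_shuffle): [6 0 8 3 2 5 4 1 7]
After op 3 (in_shuffle): [2 6 5 0 4 8 1 3 7]
After op 4 (in_shuffle): [4 2 8 6 1 5 3 0 7]
After op 5 (in_shuffle): [1 4 5 2 3 8 0 6 7]
After op 6 (in_shuffle): [3 1 8 4 0 5 6 2 7]
After op 7 (in_shuffle): [0 3 5 1 6 8 2 4 7]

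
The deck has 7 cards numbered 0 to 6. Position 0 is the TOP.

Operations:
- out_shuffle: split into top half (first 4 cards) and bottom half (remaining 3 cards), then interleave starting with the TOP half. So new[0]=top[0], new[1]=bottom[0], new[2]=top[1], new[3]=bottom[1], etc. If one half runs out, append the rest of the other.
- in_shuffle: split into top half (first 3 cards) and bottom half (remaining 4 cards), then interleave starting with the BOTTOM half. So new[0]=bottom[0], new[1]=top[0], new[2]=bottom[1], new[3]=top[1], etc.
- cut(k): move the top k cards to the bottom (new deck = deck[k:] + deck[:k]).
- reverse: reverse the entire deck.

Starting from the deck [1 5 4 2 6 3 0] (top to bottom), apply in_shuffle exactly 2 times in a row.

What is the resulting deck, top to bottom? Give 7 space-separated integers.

After op 1 (in_shuffle): [2 1 6 5 3 4 0]
After op 2 (in_shuffle): [5 2 3 1 4 6 0]

Answer: 5 2 3 1 4 6 0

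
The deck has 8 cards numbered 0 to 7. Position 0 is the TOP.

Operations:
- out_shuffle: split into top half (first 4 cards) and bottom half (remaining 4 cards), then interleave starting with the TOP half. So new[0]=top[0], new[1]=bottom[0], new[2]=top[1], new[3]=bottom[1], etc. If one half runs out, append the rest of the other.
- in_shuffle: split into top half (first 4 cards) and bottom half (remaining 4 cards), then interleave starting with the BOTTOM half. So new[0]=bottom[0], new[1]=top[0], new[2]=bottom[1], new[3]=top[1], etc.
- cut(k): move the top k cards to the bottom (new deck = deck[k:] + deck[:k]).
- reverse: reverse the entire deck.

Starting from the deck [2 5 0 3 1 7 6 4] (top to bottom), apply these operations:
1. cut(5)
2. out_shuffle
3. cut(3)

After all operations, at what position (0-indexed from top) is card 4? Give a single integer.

After op 1 (cut(5)): [7 6 4 2 5 0 3 1]
After op 2 (out_shuffle): [7 5 6 0 4 3 2 1]
After op 3 (cut(3)): [0 4 3 2 1 7 5 6]
Card 4 is at position 1.

Answer: 1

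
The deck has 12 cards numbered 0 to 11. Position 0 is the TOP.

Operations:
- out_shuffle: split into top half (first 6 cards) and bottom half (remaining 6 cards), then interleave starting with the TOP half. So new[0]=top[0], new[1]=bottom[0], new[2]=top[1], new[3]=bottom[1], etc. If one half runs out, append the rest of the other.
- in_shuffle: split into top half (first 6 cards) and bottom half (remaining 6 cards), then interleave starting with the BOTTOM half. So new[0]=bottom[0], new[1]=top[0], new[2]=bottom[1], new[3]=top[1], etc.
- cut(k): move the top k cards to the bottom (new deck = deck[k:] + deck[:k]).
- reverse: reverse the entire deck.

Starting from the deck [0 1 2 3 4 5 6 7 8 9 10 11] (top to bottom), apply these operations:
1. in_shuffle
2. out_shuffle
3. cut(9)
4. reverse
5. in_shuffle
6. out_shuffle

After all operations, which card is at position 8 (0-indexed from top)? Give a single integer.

Answer: 6

Derivation:
After op 1 (in_shuffle): [6 0 7 1 8 2 9 3 10 4 11 5]
After op 2 (out_shuffle): [6 9 0 3 7 10 1 4 8 11 2 5]
After op 3 (cut(9)): [11 2 5 6 9 0 3 7 10 1 4 8]
After op 4 (reverse): [8 4 1 10 7 3 0 9 6 5 2 11]
After op 5 (in_shuffle): [0 8 9 4 6 1 5 10 2 7 11 3]
After op 6 (out_shuffle): [0 5 8 10 9 2 4 7 6 11 1 3]
Position 8: card 6.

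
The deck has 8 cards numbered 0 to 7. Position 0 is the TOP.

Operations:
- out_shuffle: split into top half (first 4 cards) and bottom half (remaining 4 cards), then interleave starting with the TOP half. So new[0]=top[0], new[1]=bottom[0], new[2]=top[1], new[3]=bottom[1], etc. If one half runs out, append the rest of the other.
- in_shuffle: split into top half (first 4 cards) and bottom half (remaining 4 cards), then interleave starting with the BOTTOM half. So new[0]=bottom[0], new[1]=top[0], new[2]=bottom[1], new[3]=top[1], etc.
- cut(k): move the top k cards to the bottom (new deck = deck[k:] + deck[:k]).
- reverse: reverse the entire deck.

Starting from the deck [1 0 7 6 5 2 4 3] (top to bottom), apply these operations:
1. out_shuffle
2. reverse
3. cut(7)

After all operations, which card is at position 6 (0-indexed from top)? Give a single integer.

Answer: 0

Derivation:
After op 1 (out_shuffle): [1 5 0 2 7 4 6 3]
After op 2 (reverse): [3 6 4 7 2 0 5 1]
After op 3 (cut(7)): [1 3 6 4 7 2 0 5]
Position 6: card 0.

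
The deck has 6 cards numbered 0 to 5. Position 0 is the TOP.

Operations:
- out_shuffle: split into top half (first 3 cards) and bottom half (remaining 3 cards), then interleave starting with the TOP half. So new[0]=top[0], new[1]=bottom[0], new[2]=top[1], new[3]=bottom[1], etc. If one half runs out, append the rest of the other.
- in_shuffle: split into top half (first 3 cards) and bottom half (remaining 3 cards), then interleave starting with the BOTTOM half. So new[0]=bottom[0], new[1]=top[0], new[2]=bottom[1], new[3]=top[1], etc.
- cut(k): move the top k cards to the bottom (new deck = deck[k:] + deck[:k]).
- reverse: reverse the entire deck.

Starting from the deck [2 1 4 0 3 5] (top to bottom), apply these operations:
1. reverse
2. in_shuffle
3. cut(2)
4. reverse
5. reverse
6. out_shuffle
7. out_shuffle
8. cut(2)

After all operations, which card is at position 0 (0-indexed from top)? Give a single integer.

Answer: 0

Derivation:
After op 1 (reverse): [5 3 0 4 1 2]
After op 2 (in_shuffle): [4 5 1 3 2 0]
After op 3 (cut(2)): [1 3 2 0 4 5]
After op 4 (reverse): [5 4 0 2 3 1]
After op 5 (reverse): [1 3 2 0 4 5]
After op 6 (out_shuffle): [1 0 3 4 2 5]
After op 7 (out_shuffle): [1 4 0 2 3 5]
After op 8 (cut(2)): [0 2 3 5 1 4]
Position 0: card 0.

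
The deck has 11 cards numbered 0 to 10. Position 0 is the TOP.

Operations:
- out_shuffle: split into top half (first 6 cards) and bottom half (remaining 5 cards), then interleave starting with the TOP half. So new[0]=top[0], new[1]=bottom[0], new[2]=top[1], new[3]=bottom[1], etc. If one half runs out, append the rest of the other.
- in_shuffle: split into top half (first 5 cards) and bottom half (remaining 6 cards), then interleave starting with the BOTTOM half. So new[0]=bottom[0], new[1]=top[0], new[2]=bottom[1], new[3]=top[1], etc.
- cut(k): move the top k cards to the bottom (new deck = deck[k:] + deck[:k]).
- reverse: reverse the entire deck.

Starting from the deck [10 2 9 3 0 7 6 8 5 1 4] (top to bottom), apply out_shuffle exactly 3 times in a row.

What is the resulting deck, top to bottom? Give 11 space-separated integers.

After op 1 (out_shuffle): [10 6 2 8 9 5 3 1 0 4 7]
After op 2 (out_shuffle): [10 3 6 1 2 0 8 4 9 7 5]
After op 3 (out_shuffle): [10 8 3 4 6 9 1 7 2 5 0]

Answer: 10 8 3 4 6 9 1 7 2 5 0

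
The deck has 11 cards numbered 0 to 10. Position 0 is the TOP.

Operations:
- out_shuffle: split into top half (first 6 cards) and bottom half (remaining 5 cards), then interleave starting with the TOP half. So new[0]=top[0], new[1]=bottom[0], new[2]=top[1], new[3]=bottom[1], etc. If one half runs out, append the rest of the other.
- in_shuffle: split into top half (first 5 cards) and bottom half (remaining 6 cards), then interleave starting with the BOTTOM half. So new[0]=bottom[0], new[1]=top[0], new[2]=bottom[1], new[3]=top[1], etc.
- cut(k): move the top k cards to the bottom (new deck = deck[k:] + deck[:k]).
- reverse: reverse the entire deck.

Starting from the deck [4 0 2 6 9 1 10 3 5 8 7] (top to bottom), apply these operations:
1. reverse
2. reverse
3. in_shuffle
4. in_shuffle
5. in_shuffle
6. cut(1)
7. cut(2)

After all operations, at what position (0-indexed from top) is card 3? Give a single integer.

After op 1 (reverse): [7 8 5 3 10 1 9 6 2 0 4]
After op 2 (reverse): [4 0 2 6 9 1 10 3 5 8 7]
After op 3 (in_shuffle): [1 4 10 0 3 2 5 6 8 9 7]
After op 4 (in_shuffle): [2 1 5 4 6 10 8 0 9 3 7]
After op 5 (in_shuffle): [10 2 8 1 0 5 9 4 3 6 7]
After op 6 (cut(1)): [2 8 1 0 5 9 4 3 6 7 10]
After op 7 (cut(2)): [1 0 5 9 4 3 6 7 10 2 8]
Card 3 is at position 5.

Answer: 5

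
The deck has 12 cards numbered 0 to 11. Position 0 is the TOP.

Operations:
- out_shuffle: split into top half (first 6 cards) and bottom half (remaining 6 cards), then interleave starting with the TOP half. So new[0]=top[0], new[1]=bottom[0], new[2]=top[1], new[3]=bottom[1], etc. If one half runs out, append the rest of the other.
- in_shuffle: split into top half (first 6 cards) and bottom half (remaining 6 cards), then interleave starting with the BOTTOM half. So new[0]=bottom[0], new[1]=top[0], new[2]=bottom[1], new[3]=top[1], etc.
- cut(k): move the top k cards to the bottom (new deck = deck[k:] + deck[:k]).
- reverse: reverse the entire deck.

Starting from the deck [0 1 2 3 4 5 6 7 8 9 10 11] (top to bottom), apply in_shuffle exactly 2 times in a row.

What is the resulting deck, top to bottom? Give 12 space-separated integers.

After op 1 (in_shuffle): [6 0 7 1 8 2 9 3 10 4 11 5]
After op 2 (in_shuffle): [9 6 3 0 10 7 4 1 11 8 5 2]

Answer: 9 6 3 0 10 7 4 1 11 8 5 2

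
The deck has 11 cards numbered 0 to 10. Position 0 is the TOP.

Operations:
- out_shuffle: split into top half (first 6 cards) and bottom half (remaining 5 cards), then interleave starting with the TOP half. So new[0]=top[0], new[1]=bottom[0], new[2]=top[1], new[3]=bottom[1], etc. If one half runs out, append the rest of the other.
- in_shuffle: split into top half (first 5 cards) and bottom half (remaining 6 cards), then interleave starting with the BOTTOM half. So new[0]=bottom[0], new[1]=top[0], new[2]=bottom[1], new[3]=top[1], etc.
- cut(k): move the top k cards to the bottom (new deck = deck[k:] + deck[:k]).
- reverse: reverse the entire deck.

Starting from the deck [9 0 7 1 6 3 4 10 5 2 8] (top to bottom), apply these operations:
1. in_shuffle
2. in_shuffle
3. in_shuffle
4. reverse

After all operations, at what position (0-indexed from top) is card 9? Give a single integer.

Answer: 3

Derivation:
After op 1 (in_shuffle): [3 9 4 0 10 7 5 1 2 6 8]
After op 2 (in_shuffle): [7 3 5 9 1 4 2 0 6 10 8]
After op 3 (in_shuffle): [4 7 2 3 0 5 6 9 10 1 8]
After op 4 (reverse): [8 1 10 9 6 5 0 3 2 7 4]
Card 9 is at position 3.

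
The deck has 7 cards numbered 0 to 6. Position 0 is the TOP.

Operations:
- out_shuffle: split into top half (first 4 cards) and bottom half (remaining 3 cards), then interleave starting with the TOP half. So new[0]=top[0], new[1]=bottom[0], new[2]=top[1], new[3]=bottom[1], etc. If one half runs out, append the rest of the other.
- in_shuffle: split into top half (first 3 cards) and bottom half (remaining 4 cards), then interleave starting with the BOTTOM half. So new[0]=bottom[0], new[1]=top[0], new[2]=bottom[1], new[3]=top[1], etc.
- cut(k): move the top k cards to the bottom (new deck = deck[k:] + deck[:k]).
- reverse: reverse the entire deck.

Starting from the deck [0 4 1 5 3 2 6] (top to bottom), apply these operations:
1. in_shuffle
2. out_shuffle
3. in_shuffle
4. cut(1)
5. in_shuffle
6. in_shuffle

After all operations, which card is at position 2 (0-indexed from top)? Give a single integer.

Answer: 4

Derivation:
After op 1 (in_shuffle): [5 0 3 4 2 1 6]
After op 2 (out_shuffle): [5 2 0 1 3 6 4]
After op 3 (in_shuffle): [1 5 3 2 6 0 4]
After op 4 (cut(1)): [5 3 2 6 0 4 1]
After op 5 (in_shuffle): [6 5 0 3 4 2 1]
After op 6 (in_shuffle): [3 6 4 5 2 0 1]
Position 2: card 4.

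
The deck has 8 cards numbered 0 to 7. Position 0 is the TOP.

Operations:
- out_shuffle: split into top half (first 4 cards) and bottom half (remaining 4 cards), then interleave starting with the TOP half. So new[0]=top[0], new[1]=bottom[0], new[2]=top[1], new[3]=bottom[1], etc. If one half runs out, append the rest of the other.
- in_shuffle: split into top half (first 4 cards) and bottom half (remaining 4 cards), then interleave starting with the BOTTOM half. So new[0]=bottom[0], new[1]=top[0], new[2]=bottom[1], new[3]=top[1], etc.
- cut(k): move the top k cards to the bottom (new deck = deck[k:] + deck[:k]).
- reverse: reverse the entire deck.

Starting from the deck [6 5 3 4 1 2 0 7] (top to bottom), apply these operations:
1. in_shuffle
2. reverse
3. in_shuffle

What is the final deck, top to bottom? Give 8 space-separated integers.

After op 1 (in_shuffle): [1 6 2 5 0 3 7 4]
After op 2 (reverse): [4 7 3 0 5 2 6 1]
After op 3 (in_shuffle): [5 4 2 7 6 3 1 0]

Answer: 5 4 2 7 6 3 1 0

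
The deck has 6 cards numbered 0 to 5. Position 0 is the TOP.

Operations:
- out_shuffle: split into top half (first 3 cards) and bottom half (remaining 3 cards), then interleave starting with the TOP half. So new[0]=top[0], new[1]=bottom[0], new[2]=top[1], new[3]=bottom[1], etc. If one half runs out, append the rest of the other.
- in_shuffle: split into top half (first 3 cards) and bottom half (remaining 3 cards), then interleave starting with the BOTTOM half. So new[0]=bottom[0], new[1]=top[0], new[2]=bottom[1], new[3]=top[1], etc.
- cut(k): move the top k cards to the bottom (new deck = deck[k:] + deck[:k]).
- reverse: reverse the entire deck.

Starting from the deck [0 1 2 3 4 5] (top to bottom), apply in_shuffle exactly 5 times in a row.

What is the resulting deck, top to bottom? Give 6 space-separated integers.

Answer: 1 3 5 0 2 4

Derivation:
After op 1 (in_shuffle): [3 0 4 1 5 2]
After op 2 (in_shuffle): [1 3 5 0 2 4]
After op 3 (in_shuffle): [0 1 2 3 4 5]
After op 4 (in_shuffle): [3 0 4 1 5 2]
After op 5 (in_shuffle): [1 3 5 0 2 4]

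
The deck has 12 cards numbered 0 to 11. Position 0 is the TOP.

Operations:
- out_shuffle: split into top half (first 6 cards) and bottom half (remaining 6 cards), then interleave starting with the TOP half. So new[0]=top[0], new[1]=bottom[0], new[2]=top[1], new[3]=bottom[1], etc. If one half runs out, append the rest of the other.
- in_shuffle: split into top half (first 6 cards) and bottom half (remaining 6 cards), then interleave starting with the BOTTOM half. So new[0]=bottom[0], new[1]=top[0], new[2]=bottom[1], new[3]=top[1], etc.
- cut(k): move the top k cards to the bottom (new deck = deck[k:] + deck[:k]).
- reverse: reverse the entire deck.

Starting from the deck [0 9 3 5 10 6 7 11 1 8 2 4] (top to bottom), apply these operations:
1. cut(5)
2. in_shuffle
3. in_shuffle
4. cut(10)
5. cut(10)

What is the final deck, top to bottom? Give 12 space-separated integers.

Answer: 10 9 2 11 3 4 1 6 5 0 8 7

Derivation:
After op 1 (cut(5)): [6 7 11 1 8 2 4 0 9 3 5 10]
After op 2 (in_shuffle): [4 6 0 7 9 11 3 1 5 8 10 2]
After op 3 (in_shuffle): [3 4 1 6 5 0 8 7 10 9 2 11]
After op 4 (cut(10)): [2 11 3 4 1 6 5 0 8 7 10 9]
After op 5 (cut(10)): [10 9 2 11 3 4 1 6 5 0 8 7]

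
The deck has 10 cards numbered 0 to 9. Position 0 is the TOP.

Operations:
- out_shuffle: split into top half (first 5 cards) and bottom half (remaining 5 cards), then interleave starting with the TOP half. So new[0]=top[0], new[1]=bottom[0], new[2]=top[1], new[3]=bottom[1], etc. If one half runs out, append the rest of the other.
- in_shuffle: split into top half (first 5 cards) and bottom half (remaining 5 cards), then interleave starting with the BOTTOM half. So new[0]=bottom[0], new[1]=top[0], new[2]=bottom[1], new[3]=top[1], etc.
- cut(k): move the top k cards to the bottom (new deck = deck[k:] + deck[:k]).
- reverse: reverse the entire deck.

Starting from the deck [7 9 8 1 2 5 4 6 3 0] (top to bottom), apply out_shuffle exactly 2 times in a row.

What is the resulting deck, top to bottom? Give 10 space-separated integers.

Answer: 7 6 5 1 9 3 4 2 8 0

Derivation:
After op 1 (out_shuffle): [7 5 9 4 8 6 1 3 2 0]
After op 2 (out_shuffle): [7 6 5 1 9 3 4 2 8 0]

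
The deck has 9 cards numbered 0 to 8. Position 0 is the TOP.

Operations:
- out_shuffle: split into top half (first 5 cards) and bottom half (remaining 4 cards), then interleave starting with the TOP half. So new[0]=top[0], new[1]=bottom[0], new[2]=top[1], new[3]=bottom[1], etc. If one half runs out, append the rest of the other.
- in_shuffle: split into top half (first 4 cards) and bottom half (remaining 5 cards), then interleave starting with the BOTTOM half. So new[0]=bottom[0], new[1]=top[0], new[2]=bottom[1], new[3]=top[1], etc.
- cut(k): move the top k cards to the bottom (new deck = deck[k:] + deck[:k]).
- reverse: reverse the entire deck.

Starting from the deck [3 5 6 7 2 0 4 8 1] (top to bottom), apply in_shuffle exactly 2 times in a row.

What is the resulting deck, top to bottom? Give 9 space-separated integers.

After op 1 (in_shuffle): [2 3 0 5 4 6 8 7 1]
After op 2 (in_shuffle): [4 2 6 3 8 0 7 5 1]

Answer: 4 2 6 3 8 0 7 5 1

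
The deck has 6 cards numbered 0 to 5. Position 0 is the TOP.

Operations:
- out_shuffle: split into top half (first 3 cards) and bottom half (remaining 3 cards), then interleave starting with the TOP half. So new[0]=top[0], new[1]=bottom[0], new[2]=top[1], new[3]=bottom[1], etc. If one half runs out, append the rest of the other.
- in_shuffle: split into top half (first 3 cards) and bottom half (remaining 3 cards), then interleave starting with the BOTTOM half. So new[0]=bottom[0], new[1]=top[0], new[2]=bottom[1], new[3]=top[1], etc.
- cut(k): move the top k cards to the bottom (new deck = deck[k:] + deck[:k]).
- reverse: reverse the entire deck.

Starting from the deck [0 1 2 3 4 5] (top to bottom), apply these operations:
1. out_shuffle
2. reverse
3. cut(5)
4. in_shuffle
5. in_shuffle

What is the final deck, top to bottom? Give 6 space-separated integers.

Answer: 5 4 3 0 2 1

Derivation:
After op 1 (out_shuffle): [0 3 1 4 2 5]
After op 2 (reverse): [5 2 4 1 3 0]
After op 3 (cut(5)): [0 5 2 4 1 3]
After op 4 (in_shuffle): [4 0 1 5 3 2]
After op 5 (in_shuffle): [5 4 3 0 2 1]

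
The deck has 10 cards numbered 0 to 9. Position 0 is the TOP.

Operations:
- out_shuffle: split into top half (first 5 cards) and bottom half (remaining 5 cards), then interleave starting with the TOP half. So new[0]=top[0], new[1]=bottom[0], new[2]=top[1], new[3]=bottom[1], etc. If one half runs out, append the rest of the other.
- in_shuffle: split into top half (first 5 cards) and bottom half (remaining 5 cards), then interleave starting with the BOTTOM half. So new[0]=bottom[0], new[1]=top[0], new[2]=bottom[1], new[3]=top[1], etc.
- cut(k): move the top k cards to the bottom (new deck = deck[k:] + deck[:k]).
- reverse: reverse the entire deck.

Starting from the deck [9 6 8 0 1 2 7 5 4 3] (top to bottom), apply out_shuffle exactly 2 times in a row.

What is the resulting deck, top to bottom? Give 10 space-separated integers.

Answer: 9 5 2 0 6 4 7 1 8 3

Derivation:
After op 1 (out_shuffle): [9 2 6 7 8 5 0 4 1 3]
After op 2 (out_shuffle): [9 5 2 0 6 4 7 1 8 3]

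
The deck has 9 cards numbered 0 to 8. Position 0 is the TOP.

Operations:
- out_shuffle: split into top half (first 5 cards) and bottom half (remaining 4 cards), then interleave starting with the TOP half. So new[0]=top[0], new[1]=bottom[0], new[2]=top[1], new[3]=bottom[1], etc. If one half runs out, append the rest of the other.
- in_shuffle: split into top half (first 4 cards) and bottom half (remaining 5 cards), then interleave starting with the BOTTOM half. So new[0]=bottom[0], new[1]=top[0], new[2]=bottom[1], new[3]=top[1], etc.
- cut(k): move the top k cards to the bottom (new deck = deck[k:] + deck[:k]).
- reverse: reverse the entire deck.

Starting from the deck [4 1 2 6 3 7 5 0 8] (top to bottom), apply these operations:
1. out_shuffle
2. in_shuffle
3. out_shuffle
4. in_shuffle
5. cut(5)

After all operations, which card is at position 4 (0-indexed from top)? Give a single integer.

After op 1 (out_shuffle): [4 7 1 5 2 0 6 8 3]
After op 2 (in_shuffle): [2 4 0 7 6 1 8 5 3]
After op 3 (out_shuffle): [2 1 4 8 0 5 7 3 6]
After op 4 (in_shuffle): [0 2 5 1 7 4 3 8 6]
After op 5 (cut(5)): [4 3 8 6 0 2 5 1 7]
Position 4: card 0.

Answer: 0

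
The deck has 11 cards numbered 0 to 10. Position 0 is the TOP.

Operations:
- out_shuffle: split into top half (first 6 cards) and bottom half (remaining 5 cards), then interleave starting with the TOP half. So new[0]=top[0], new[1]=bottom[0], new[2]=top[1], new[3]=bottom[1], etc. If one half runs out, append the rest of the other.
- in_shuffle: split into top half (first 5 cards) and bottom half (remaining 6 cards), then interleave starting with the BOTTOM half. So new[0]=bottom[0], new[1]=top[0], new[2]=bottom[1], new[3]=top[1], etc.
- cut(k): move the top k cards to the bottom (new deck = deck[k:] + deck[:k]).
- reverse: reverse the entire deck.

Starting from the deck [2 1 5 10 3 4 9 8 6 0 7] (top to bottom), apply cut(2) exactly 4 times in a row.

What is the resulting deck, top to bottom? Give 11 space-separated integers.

Answer: 6 0 7 2 1 5 10 3 4 9 8

Derivation:
After op 1 (cut(2)): [5 10 3 4 9 8 6 0 7 2 1]
After op 2 (cut(2)): [3 4 9 8 6 0 7 2 1 5 10]
After op 3 (cut(2)): [9 8 6 0 7 2 1 5 10 3 4]
After op 4 (cut(2)): [6 0 7 2 1 5 10 3 4 9 8]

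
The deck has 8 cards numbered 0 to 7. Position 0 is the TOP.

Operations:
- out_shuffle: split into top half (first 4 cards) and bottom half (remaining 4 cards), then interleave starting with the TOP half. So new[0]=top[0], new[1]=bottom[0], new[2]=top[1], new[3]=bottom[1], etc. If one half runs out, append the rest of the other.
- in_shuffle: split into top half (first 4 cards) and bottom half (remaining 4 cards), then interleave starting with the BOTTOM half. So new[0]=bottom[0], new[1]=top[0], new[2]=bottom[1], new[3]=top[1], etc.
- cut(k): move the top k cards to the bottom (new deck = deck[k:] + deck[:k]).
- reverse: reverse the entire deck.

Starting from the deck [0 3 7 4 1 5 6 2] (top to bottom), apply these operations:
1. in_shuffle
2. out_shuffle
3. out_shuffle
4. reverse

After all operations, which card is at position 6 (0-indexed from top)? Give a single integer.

After op 1 (in_shuffle): [1 0 5 3 6 7 2 4]
After op 2 (out_shuffle): [1 6 0 7 5 2 3 4]
After op 3 (out_shuffle): [1 5 6 2 0 3 7 4]
After op 4 (reverse): [4 7 3 0 2 6 5 1]
Position 6: card 5.

Answer: 5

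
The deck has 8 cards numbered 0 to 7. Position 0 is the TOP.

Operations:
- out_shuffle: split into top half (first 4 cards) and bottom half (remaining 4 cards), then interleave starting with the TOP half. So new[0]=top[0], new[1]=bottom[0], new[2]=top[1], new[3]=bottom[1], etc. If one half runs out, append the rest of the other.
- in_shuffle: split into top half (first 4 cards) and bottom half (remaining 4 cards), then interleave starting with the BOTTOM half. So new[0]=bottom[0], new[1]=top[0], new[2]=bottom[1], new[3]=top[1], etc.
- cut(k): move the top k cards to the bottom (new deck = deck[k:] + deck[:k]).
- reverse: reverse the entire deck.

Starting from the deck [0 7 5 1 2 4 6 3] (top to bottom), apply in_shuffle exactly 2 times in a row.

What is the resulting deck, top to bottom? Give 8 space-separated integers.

Answer: 6 2 5 0 3 4 1 7

Derivation:
After op 1 (in_shuffle): [2 0 4 7 6 5 3 1]
After op 2 (in_shuffle): [6 2 5 0 3 4 1 7]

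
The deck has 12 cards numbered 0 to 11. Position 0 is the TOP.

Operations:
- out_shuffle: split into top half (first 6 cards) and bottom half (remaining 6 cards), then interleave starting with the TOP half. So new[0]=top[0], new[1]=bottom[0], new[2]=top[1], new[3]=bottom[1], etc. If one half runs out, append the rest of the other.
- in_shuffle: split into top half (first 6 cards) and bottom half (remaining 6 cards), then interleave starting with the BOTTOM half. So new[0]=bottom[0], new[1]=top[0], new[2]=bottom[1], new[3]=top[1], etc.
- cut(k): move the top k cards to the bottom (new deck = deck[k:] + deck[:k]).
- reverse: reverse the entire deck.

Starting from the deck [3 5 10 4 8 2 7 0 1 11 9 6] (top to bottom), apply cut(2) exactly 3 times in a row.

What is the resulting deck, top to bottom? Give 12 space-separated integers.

Answer: 7 0 1 11 9 6 3 5 10 4 8 2

Derivation:
After op 1 (cut(2)): [10 4 8 2 7 0 1 11 9 6 3 5]
After op 2 (cut(2)): [8 2 7 0 1 11 9 6 3 5 10 4]
After op 3 (cut(2)): [7 0 1 11 9 6 3 5 10 4 8 2]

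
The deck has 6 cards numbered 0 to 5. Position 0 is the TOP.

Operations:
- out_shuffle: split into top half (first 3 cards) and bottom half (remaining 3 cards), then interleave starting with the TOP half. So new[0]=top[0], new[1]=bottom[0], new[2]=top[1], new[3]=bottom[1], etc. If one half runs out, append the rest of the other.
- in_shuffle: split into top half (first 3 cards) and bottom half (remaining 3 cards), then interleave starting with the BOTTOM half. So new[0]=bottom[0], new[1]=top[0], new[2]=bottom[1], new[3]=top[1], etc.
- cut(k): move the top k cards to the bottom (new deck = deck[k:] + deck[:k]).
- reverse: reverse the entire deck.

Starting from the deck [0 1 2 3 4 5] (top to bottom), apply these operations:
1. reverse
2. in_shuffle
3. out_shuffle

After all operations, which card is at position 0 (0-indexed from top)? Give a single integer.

Answer: 2

Derivation:
After op 1 (reverse): [5 4 3 2 1 0]
After op 2 (in_shuffle): [2 5 1 4 0 3]
After op 3 (out_shuffle): [2 4 5 0 1 3]
Position 0: card 2.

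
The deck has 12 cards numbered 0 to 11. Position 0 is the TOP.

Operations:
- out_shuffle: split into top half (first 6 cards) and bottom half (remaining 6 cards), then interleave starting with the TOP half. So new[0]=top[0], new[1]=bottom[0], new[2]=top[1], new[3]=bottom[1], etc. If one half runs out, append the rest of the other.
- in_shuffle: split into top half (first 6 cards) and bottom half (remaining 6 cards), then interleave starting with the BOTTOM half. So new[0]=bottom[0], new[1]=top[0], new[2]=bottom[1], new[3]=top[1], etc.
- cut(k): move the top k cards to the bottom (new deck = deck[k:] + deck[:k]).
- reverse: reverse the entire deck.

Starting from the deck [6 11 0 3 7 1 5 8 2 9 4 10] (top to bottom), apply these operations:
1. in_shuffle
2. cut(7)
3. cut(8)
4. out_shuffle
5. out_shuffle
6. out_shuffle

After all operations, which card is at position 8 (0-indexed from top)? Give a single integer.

After op 1 (in_shuffle): [5 6 8 11 2 0 9 3 4 7 10 1]
After op 2 (cut(7)): [3 4 7 10 1 5 6 8 11 2 0 9]
After op 3 (cut(8)): [11 2 0 9 3 4 7 10 1 5 6 8]
After op 4 (out_shuffle): [11 7 2 10 0 1 9 5 3 6 4 8]
After op 5 (out_shuffle): [11 9 7 5 2 3 10 6 0 4 1 8]
After op 6 (out_shuffle): [11 10 9 6 7 0 5 4 2 1 3 8]
Position 8: card 2.

Answer: 2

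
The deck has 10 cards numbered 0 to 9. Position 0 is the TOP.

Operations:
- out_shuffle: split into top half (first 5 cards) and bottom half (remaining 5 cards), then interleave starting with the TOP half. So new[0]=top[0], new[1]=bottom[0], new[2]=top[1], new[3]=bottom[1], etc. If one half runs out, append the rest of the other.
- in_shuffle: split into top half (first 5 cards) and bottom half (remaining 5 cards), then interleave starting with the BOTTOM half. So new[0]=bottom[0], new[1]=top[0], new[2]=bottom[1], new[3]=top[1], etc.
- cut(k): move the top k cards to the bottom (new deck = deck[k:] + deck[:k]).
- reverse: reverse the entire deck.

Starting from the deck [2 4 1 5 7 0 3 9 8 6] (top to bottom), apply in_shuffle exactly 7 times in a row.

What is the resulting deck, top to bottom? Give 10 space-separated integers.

Answer: 9 7 4 6 3 5 2 8 0 1

Derivation:
After op 1 (in_shuffle): [0 2 3 4 9 1 8 5 6 7]
After op 2 (in_shuffle): [1 0 8 2 5 3 6 4 7 9]
After op 3 (in_shuffle): [3 1 6 0 4 8 7 2 9 5]
After op 4 (in_shuffle): [8 3 7 1 2 6 9 0 5 4]
After op 5 (in_shuffle): [6 8 9 3 0 7 5 1 4 2]
After op 6 (in_shuffle): [7 6 5 8 1 9 4 3 2 0]
After op 7 (in_shuffle): [9 7 4 6 3 5 2 8 0 1]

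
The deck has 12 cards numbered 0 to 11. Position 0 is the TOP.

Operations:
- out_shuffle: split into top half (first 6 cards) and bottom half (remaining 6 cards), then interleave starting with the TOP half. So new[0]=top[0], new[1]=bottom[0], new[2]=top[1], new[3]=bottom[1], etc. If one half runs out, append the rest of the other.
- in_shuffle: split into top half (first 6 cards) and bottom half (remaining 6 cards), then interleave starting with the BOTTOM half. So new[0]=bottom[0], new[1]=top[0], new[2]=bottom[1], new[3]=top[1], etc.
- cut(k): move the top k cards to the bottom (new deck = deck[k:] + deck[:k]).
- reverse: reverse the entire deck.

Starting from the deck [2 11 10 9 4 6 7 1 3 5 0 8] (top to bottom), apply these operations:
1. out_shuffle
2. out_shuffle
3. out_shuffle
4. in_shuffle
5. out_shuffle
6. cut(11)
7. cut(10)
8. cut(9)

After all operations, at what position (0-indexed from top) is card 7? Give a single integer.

Answer: 1

Derivation:
After op 1 (out_shuffle): [2 7 11 1 10 3 9 5 4 0 6 8]
After op 2 (out_shuffle): [2 9 7 5 11 4 1 0 10 6 3 8]
After op 3 (out_shuffle): [2 1 9 0 7 10 5 6 11 3 4 8]
After op 4 (in_shuffle): [5 2 6 1 11 9 3 0 4 7 8 10]
After op 5 (out_shuffle): [5 3 2 0 6 4 1 7 11 8 9 10]
After op 6 (cut(11)): [10 5 3 2 0 6 4 1 7 11 8 9]
After op 7 (cut(10)): [8 9 10 5 3 2 0 6 4 1 7 11]
After op 8 (cut(9)): [1 7 11 8 9 10 5 3 2 0 6 4]
Card 7 is at position 1.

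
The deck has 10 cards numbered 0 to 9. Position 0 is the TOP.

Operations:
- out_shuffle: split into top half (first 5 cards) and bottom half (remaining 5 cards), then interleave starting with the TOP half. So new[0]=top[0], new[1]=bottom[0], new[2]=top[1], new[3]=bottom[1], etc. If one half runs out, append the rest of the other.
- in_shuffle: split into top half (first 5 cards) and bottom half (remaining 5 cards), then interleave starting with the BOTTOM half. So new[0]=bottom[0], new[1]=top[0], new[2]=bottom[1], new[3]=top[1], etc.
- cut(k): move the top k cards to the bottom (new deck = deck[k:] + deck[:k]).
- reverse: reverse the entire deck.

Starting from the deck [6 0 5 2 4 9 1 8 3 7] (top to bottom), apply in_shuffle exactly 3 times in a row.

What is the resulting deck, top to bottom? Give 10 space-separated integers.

Answer: 1 5 7 9 0 3 4 6 8 2

Derivation:
After op 1 (in_shuffle): [9 6 1 0 8 5 3 2 7 4]
After op 2 (in_shuffle): [5 9 3 6 2 1 7 0 4 8]
After op 3 (in_shuffle): [1 5 7 9 0 3 4 6 8 2]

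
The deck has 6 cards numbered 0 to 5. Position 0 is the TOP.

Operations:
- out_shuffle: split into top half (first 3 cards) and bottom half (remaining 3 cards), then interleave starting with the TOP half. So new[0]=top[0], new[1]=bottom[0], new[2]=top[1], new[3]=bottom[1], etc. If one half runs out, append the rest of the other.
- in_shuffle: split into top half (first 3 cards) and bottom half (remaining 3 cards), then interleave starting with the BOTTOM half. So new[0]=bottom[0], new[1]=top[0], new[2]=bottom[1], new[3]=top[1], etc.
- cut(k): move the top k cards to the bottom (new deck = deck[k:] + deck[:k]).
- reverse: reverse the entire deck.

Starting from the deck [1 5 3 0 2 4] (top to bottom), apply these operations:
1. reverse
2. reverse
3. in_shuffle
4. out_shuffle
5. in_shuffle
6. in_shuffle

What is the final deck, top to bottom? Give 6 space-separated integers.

After op 1 (reverse): [4 2 0 3 5 1]
After op 2 (reverse): [1 5 3 0 2 4]
After op 3 (in_shuffle): [0 1 2 5 4 3]
After op 4 (out_shuffle): [0 5 1 4 2 3]
After op 5 (in_shuffle): [4 0 2 5 3 1]
After op 6 (in_shuffle): [5 4 3 0 1 2]

Answer: 5 4 3 0 1 2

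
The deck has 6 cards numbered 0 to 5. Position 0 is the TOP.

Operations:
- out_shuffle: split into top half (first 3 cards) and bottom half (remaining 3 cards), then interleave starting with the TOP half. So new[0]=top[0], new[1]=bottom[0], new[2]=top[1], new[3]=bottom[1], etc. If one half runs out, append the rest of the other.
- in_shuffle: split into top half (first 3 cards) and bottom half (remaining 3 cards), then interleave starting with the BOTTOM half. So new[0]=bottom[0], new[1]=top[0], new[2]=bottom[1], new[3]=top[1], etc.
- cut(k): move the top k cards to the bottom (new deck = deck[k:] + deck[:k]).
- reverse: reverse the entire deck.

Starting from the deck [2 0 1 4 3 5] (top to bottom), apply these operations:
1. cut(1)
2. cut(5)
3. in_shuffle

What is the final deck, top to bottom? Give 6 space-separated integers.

After op 1 (cut(1)): [0 1 4 3 5 2]
After op 2 (cut(5)): [2 0 1 4 3 5]
After op 3 (in_shuffle): [4 2 3 0 5 1]

Answer: 4 2 3 0 5 1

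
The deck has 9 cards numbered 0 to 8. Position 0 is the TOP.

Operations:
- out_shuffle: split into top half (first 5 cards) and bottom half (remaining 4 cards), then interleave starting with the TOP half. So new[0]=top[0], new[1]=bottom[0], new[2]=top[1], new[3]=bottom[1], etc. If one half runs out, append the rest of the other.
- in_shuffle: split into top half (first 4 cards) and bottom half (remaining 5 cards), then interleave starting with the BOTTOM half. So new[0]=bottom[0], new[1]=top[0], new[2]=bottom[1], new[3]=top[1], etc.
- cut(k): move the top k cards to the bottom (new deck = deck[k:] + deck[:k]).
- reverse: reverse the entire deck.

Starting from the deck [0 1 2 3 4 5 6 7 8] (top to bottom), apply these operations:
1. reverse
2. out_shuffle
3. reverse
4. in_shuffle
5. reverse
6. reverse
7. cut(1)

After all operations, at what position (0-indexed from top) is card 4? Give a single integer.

Answer: 0

Derivation:
After op 1 (reverse): [8 7 6 5 4 3 2 1 0]
After op 2 (out_shuffle): [8 3 7 2 6 1 5 0 4]
After op 3 (reverse): [4 0 5 1 6 2 7 3 8]
After op 4 (in_shuffle): [6 4 2 0 7 5 3 1 8]
After op 5 (reverse): [8 1 3 5 7 0 2 4 6]
After op 6 (reverse): [6 4 2 0 7 5 3 1 8]
After op 7 (cut(1)): [4 2 0 7 5 3 1 8 6]
Card 4 is at position 0.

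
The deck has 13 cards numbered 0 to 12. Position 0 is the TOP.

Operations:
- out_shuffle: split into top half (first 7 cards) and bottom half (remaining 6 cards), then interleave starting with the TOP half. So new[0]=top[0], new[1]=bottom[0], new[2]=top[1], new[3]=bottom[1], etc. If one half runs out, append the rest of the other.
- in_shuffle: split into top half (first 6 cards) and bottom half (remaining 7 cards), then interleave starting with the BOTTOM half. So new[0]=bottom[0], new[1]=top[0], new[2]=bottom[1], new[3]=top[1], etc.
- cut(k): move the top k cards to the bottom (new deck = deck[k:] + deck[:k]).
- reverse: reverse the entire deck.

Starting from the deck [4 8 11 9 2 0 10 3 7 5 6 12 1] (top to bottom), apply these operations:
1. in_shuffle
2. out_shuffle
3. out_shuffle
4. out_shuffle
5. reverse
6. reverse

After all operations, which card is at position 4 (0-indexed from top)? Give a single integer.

After op 1 (in_shuffle): [10 4 3 8 7 11 5 9 6 2 12 0 1]
After op 2 (out_shuffle): [10 9 4 6 3 2 8 12 7 0 11 1 5]
After op 3 (out_shuffle): [10 12 9 7 4 0 6 11 3 1 2 5 8]
After op 4 (out_shuffle): [10 11 12 3 9 1 7 2 4 5 0 8 6]
After op 5 (reverse): [6 8 0 5 4 2 7 1 9 3 12 11 10]
After op 6 (reverse): [10 11 12 3 9 1 7 2 4 5 0 8 6]
Position 4: card 9.

Answer: 9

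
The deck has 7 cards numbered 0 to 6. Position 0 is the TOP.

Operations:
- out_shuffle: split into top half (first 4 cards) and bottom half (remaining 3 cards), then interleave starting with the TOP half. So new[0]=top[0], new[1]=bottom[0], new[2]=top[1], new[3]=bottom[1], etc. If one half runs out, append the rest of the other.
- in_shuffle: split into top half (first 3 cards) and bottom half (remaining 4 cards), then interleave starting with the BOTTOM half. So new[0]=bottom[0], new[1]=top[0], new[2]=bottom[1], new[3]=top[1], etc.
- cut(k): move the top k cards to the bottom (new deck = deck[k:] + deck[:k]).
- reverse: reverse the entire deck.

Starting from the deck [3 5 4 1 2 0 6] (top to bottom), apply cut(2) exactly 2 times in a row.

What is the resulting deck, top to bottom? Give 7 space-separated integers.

After op 1 (cut(2)): [4 1 2 0 6 3 5]
After op 2 (cut(2)): [2 0 6 3 5 4 1]

Answer: 2 0 6 3 5 4 1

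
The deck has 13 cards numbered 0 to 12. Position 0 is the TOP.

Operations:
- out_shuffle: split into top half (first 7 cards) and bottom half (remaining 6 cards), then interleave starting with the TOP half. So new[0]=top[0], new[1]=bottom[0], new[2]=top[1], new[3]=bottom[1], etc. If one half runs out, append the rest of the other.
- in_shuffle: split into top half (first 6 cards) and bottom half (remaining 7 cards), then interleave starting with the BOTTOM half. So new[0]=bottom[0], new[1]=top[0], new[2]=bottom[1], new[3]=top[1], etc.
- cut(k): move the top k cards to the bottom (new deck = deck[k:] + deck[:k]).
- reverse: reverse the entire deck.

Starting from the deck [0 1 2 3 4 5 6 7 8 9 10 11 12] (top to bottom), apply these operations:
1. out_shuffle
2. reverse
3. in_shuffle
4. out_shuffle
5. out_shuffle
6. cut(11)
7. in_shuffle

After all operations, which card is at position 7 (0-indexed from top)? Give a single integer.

Answer: 7

Derivation:
After op 1 (out_shuffle): [0 7 1 8 2 9 3 10 4 11 5 12 6]
After op 2 (reverse): [6 12 5 11 4 10 3 9 2 8 1 7 0]
After op 3 (in_shuffle): [3 6 9 12 2 5 8 11 1 4 7 10 0]
After op 4 (out_shuffle): [3 11 6 1 9 4 12 7 2 10 5 0 8]
After op 5 (out_shuffle): [3 7 11 2 6 10 1 5 9 0 4 8 12]
After op 6 (cut(11)): [8 12 3 7 11 2 6 10 1 5 9 0 4]
After op 7 (in_shuffle): [6 8 10 12 1 3 5 7 9 11 0 2 4]
Position 7: card 7.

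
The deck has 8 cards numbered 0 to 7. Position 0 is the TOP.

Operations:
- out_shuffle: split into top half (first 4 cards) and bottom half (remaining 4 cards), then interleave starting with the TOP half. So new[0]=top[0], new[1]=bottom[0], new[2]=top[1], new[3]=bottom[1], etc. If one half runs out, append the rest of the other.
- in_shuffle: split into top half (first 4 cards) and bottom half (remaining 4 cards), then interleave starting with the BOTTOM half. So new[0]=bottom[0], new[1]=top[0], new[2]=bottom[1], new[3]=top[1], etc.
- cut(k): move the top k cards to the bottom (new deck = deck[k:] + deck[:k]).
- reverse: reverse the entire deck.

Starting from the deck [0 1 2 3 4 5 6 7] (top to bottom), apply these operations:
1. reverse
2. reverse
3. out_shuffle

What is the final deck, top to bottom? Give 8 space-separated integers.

After op 1 (reverse): [7 6 5 4 3 2 1 0]
After op 2 (reverse): [0 1 2 3 4 5 6 7]
After op 3 (out_shuffle): [0 4 1 5 2 6 3 7]

Answer: 0 4 1 5 2 6 3 7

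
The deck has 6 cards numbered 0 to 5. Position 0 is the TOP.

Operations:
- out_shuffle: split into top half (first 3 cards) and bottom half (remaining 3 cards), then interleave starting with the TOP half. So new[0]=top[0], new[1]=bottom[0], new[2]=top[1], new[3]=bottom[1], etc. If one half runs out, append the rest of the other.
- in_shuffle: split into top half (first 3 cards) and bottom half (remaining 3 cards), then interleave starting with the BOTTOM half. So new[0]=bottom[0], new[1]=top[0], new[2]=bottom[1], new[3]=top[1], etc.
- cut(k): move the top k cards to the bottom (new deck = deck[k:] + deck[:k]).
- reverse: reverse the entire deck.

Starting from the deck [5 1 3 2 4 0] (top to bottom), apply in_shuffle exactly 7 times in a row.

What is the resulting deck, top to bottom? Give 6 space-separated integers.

Answer: 2 5 4 1 0 3

Derivation:
After op 1 (in_shuffle): [2 5 4 1 0 3]
After op 2 (in_shuffle): [1 2 0 5 3 4]
After op 3 (in_shuffle): [5 1 3 2 4 0]
After op 4 (in_shuffle): [2 5 4 1 0 3]
After op 5 (in_shuffle): [1 2 0 5 3 4]
After op 6 (in_shuffle): [5 1 3 2 4 0]
After op 7 (in_shuffle): [2 5 4 1 0 3]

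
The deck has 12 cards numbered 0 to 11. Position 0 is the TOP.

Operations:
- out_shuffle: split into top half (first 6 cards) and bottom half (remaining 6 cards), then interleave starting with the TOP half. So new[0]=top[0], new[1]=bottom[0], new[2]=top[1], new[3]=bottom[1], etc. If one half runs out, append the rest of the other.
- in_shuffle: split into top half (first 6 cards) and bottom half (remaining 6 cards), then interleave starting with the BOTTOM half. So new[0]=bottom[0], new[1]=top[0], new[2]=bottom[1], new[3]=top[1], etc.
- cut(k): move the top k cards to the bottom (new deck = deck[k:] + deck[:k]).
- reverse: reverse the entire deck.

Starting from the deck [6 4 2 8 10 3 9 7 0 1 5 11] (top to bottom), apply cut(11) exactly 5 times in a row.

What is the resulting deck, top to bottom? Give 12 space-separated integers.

Answer: 7 0 1 5 11 6 4 2 8 10 3 9

Derivation:
After op 1 (cut(11)): [11 6 4 2 8 10 3 9 7 0 1 5]
After op 2 (cut(11)): [5 11 6 4 2 8 10 3 9 7 0 1]
After op 3 (cut(11)): [1 5 11 6 4 2 8 10 3 9 7 0]
After op 4 (cut(11)): [0 1 5 11 6 4 2 8 10 3 9 7]
After op 5 (cut(11)): [7 0 1 5 11 6 4 2 8 10 3 9]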